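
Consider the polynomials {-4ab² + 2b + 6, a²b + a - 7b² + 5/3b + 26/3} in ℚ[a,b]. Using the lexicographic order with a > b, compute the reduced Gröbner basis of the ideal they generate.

G = {a + 14/3b⁴ - 52/9b³ - 14/3b² + 95/18b - 3/2, b⁵ - 5/21b⁴ - 26/21b³ - 3/28b² - 3/7b - 9/28}

f_1 = -4ab² + 2b + 6, LT = ab².
f_2 = a²b + a - 7b² + 5/3b + 26/3, LT = a²b.

S(f_1,f_2): lcm = a²b². S = -3/2ab - 3/2a + 7b³ - 5/3b² - 26/3b.
  leading term ab: no divisor's leading term divides it; move -3/2ab to the remainder.
  leading term a: no divisor's leading term divides it; move -3/2a to the remainder.
  leading term b³: no divisor's leading term divides it; move 7b³ to the remainder.
  leading term b²: no divisor's leading term divides it; move -5/3b² to the remainder.
  leading term b: no divisor's leading term divides it; move -26/3b to the remainder.
  remainder -3/2ab - 3/2a + 7b³ - 5/3b² - 26/3b ≠ 0; add g_3 = -3/2ab - 3/2a + 7b³ - 5/3b² - 26/3b to the basis.

S(f_1,g_3): lcm = ab². S = -ab + 14/3b⁴ - 10/9b³ - 52/9b² - ½b - 3/2.
  leading term ab: subtract (⅔)·g_3 from -ab + 14/3b⁴ - 10/9b³ - 52/9b² - ½b - 3/2 → a + 14/3b⁴ - 52/9b³ - 14/3b² + 95/18b - 3/2
  leading term a: no divisor's leading term divides it; move a to the remainder.
  leading term b⁴: no divisor's leading term divides it; move 14/3b⁴ to the remainder.
  leading term b³: no divisor's leading term divides it; move -52/9b³ to the remainder.
  leading term b²: no divisor's leading term divides it; move -14/3b² to the remainder.
  leading term b: no divisor's leading term divides it; move 95/18b to the remainder.
  leading term 1: no divisor's leading term divides it; move -3/2 to the remainder.
  remainder a + 14/3b⁴ - 52/9b³ - 14/3b² + 95/18b - 3/2 ≠ 0; add g_4 = a + 14/3b⁴ - 52/9b³ - 14/3b² + 95/18b - 3/2 to the basis.

S(f_1,g_4): lcm = ab². S = -14/3b⁶ + 52/9b⁵ + 14/3b⁴ - 95/18b³ + 3/2b² - ½b - 3/2.
  leading term b⁶: no divisor's leading term divides it; move -14/3b⁶ to the remainder.
  leading term b⁵: no divisor's leading term divides it; move 52/9b⁵ to the remainder.
  leading term b⁴: no divisor's leading term divides it; move 14/3b⁴ to the remainder.
  leading term b³: no divisor's leading term divides it; move -95/18b³ to the remainder.
  leading term b²: no divisor's leading term divides it; move 3/2b² to the remainder.
  leading term b: no divisor's leading term divides it; move -½b to the remainder.
  leading term 1: no divisor's leading term divides it; move -3/2 to the remainder.
  remainder -14/3b⁶ + 52/9b⁵ + 14/3b⁴ - 95/18b³ + 3/2b² - ½b - 3/2 ≠ 0; add g_5 = -14/3b⁶ + 52/9b⁵ + 14/3b⁴ - 95/18b³ + 3/2b² - ½b - 3/2 to the basis.

S(g_3,g_4): lcm = ab. S = a - 14/3b⁵ + 52/9b⁴ - 25/6b² + 131/18b.
  leading term a: subtract (1)·g_4 from a - 14/3b⁵ + 52/9b⁴ - 25/6b² + 131/18b → -14/3b⁵ + 10/9b⁴ + 52/9b³ + ½b² + 2b + 3/2
  leading term b⁵: no divisor's leading term divides it; move -14/3b⁵ to the remainder.
  leading term b⁴: no divisor's leading term divides it; move 10/9b⁴ to the remainder.
  leading term b³: no divisor's leading term divides it; move 52/9b³ to the remainder.
  leading term b²: no divisor's leading term divides it; move ½b² to the remainder.
  leading term b: no divisor's leading term divides it; move 2b to the remainder.
  leading term 1: no divisor's leading term divides it; move 3/2 to the remainder.
  remainder -14/3b⁵ + 10/9b⁴ + 52/9b³ + ½b² + 2b + 3/2 ≠ 0; add g_6 = -14/3b⁵ + 10/9b⁴ + 52/9b³ + ½b² + 2b + 3/2 to the basis.

The other S-polynomials (S(f_2,g_3), S(f_2,g_4), S(f_1,g_5), S(f_2,g_5), S(g_3,g_5), S(g_4,g_5), S(f_1,g_6), S(f_2,g_6), S(g_3,g_6), S(g_4,g_6), S(g_5,g_6)) all reduce to 0 modulo the current basis, so we have a Gröbner basis.
Inter-reduce: drop elements whose leading term is divisible by another's, tail-reduce, and make monic.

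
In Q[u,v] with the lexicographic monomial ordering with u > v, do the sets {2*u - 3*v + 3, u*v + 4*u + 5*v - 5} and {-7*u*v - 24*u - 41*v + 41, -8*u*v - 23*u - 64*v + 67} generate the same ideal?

For a fixed monomial order, each ideal has a unique reduced Gröbner basis; comparing bases decides equality.
Buchberger on the first generating set:
f_1 = 2*u - 3*v + 3, LT = u.
f_2 = u*v + 4*u + 5*v - 5, LT = u*v.

S(f_1,f_2): lcm = u*v. S = -4*u - 3/2*v**2 - 7/2*v + 5.
  leading term u: subtract (-2)·f_1 from -4*u - 3/2*v**2 - 7/2*v + 5 → -3/2*v**2 - 19/2*v + 11
  leading term v**2: no divisor's leading term divides it; move -3/2*v**2 to the remainder.
  leading term v: no divisor's leading term divides it; move -19/2*v to the remainder.
  leading term 1: no divisor's leading term divides it; move 11 to the remainder.
  remainder -3/2*v**2 - 19/2*v + 11 ≠ 0; add g_3 = -3/2*v**2 - 19/2*v + 11 to the basis.

The other S-polynomials (S(f_1,g_3), S(f_2,g_3)) all reduce to 0 modulo the current basis, so we have a Gröbner basis.
Inter-reduce: drop elements whose leading term is divisible by another's, tail-reduce, and make monic.
Reduced Gröbner basis: {u - 3/2*v + 3/2, v**2 + 19/3*v - 22/3}.

Buchberger on the second generating set:
h_1 = -7*u*v - 24*u - 41*v + 41, LT = u*v.
h_2 = -8*u*v - 23*u - 64*v + 67, LT = u*v.

S(h_1,h_2): lcm = u*v. S = 31/56*u - 15/7*v + 141/56.
  leading term u: no divisor's leading term divides it; move 31/56*u to the remainder.
  leading term v: no divisor's leading term divides it; move -15/7*v to the remainder.
  leading term 1: no divisor's leading term divides it; move 141/56 to the remainder.
  remainder 31/56*u - 15/7*v + 141/56 ≠ 0; add k_3 = 31/56*u - 15/7*v + 141/56 to the basis.

S(h_1,k_3): lcm = u*v. S = 24/7*u + 120/31*v**2 + 284/217*v - 41/7.
  leading term u: subtract (192/31)·k_3 from 24/7*u + 120/31*v**2 + 284/217*v - 41/7 → 120/31*v**2 + 452/31*v - 665/31
  leading term v**2: no divisor's leading term divides it; move 120/31*v**2 to the remainder.
  leading term v: no divisor's leading term divides it; move 452/31*v to the remainder.
  leading term 1: no divisor's leading term divides it; move -665/31 to the remainder.
  remainder 120/31*v**2 + 452/31*v - 665/31 ≠ 0; add k_4 = 120/31*v**2 + 452/31*v - 665/31 to the basis.

The other S-polynomials (S(h_2,k_3), S(h_1,k_4), S(h_2,k_4), S(k_3,k_4)) all reduce to 0 modulo the current basis, so we have a Gröbner basis.
Inter-reduce: drop elements whose leading term is divisible by another's, tail-reduce, and make monic.
Reduced Gröbner basis: {u - 120/31*v + 141/31, v**2 + 113/30*v - 133/24}.

Since the reduced bases disagree, the two ideals are not the same.

No, the ideals differ.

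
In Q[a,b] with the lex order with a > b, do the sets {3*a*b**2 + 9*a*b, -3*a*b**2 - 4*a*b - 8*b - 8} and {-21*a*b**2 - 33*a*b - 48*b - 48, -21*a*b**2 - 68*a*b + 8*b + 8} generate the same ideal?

Yes, the ideals are equal.

For a fixed monomial order, each ideal has a unique reduced Gröbner basis; comparing bases decides equality.
Buchberger on the first generating set:
f_1 = 3*a*b**2 + 9*a*b, LT = a*b**2.
f_2 = -3*a*b**2 - 4*a*b - 8*b - 8, LT = a*b**2.

S(f_1,f_2): lcm = a*b**2. S = 5/3*a*b - 8/3*b - 8/3.
  leading term a*b: no divisor's leading term divides it; move 5/3*a*b to the remainder.
  leading term b: no divisor's leading term divides it; move -8/3*b to the remainder.
  leading term 1: no divisor's leading term divides it; move -8/3 to the remainder.
  remainder 5/3*a*b - 8/3*b - 8/3 ≠ 0; add g_3 = 5/3*a*b - 8/3*b - 8/3 to the basis.

S(f_1,g_3): lcm = a*b**2. S = 3*a*b + 8/5*b**2 + 8/5*b.
  leading term a*b: subtract (9/5)·g_3 from 3*a*b + 8/5*b**2 + 8/5*b → 8/5*b**2 + 32/5*b + 24/5
  leading term b**2: no divisor's leading term divides it; move 8/5*b**2 to the remainder.
  leading term b: no divisor's leading term divides it; move 32/5*b to the remainder.
  leading term 1: no divisor's leading term divides it; move 24/5 to the remainder.
  remainder 8/5*b**2 + 32/5*b + 24/5 ≠ 0; add g_4 = 8/5*b**2 + 32/5*b + 24/5 to the basis.

S(f_1,g_4): lcm = a*b**2. S = -a*b - 3*a.
  leading term a*b: subtract (-3/5)·g_3 from -a*b - 3*a → -3*a - 8/5*b - 8/5
  leading term a: no divisor's leading term divides it; move -3*a to the remainder.
  leading term b: no divisor's leading term divides it; move -8/5*b to the remainder.
  leading term 1: no divisor's leading term divides it; move -8/5 to the remainder.
  remainder -3*a - 8/5*b - 8/5 ≠ 0; add g_5 = -3*a - 8/5*b - 8/5 to the basis.

The other S-polynomials (S(f_2,g_3), S(f_2,g_4), S(g_3,g_4), S(f_1,g_5), S(f_2,g_5), S(g_3,g_5), S(g_4,g_5)) all reduce to 0 modulo the current basis, so we have a Gröbner basis.
Inter-reduce: drop elements whose leading term is divisible by another's, tail-reduce, and make monic.
Reduced Gröbner basis: {a + 8/15*b + 8/15, b**2 + 4*b + 3}.

Buchberger on the second generating set:
h_1 = -21*a*b**2 - 33*a*b - 48*b - 48, LT = a*b**2.
h_2 = -21*a*b**2 - 68*a*b + 8*b + 8, LT = a*b**2.

S(h_1,h_2): lcm = a*b**2. S = -5/3*a*b + 8/3*b + 8/3.
  leading term a*b: no divisor's leading term divides it; move -5/3*a*b to the remainder.
  leading term b: no divisor's leading term divides it; move 8/3*b to the remainder.
  leading term 1: no divisor's leading term divides it; move 8/3 to the remainder.
  remainder -5/3*a*b + 8/3*b + 8/3 ≠ 0; add k_3 = -5/3*a*b + 8/3*b + 8/3 to the basis.

S(h_1,k_3): lcm = a*b**2. S = 11/7*a*b + 8/5*b**2 + 136/35*b + 16/7.
  leading term a*b: subtract (-33/35)·k_3 from 11/7*a*b + 8/5*b**2 + 136/35*b + 16/7 → 8/5*b**2 + 32/5*b + 24/5
  leading term b**2: no divisor's leading term divides it; move 8/5*b**2 to the remainder.
  leading term b: no divisor's leading term divides it; move 32/5*b to the remainder.
  leading term 1: no divisor's leading term divides it; move 24/5 to the remainder.
  remainder 8/5*b**2 + 32/5*b + 24/5 ≠ 0; add k_4 = 8/5*b**2 + 32/5*b + 24/5 to the basis.

S(h_1,k_4): lcm = a*b**2. S = -17/7*a*b - 3*a + 16/7*b + 16/7.
  leading term a*b: subtract (51/35)·k_3 from -17/7*a*b - 3*a + 16/7*b + 16/7 → -3*a - 8/5*b - 8/5
  leading term a: no divisor's leading term divides it; move -3*a to the remainder.
  leading term b: no divisor's leading term divides it; move -8/5*b to the remainder.
  leading term 1: no divisor's leading term divides it; move -8/5 to the remainder.
  remainder -3*a - 8/5*b - 8/5 ≠ 0; add k_5 = -3*a - 8/5*b - 8/5 to the basis.

The other S-polynomials (S(h_2,k_3), S(h_2,k_4), S(k_3,k_4), S(h_1,k_5), S(h_2,k_5), S(k_3,k_5), S(k_4,k_5)) all reduce to 0 modulo the current basis, so we have a Gröbner basis.
Inter-reduce: drop elements whose leading term is divisible by another's, tail-reduce, and make monic.
Reduced Gröbner basis: {a + 8/15*b + 8/15, b**2 + 4*b + 3}.

Same reduced basis, so the two generating sets span the same ideal.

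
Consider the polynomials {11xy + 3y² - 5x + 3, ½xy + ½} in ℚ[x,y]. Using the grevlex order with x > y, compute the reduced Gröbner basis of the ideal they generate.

G = {x² + 8/5x + ⅗y, xy + 1, y² - 5/3x - 8/3}

The reduced Gröbner basis is the canonical form of the ideal for this ordering.

f_1 = 11xy + 3y² - 5x + 3, LT = xy.
f_2 = ½xy + ½, LT = xy.

S(f_1,f_2): lcm = xy. S = 3/11y² - 5/11x - 8/11.
  leading term y²: no divisor's leading term divides it; move 3/11y² to the remainder.
  leading term x: no divisor's leading term divides it; move -5/11x to the remainder.
  leading term 1: no divisor's leading term divides it; move -8/11 to the remainder.
  remainder 3/11y² - 5/11x - 8/11 ≠ 0; add g_3 = 3/11y² - 5/11x - 8/11 to the basis.

S(f_1,g_3): lcm = xy². S = 3/11y³ + 5/3x² - 5/11xy + 8/3x + 3/11y.
  leading term y³: subtract (y)·g_3 from 3/11y³ + 5/3x² - 5/11xy + 8/3x + 3/11y → 5/3x² + 8/3x + y
  leading term x²: no divisor's leading term divides it; move 5/3x² to the remainder.
  leading term x: no divisor's leading term divides it; move 8/3x to the remainder.
  leading term y: no divisor's leading term divides it; move y to the remainder.
  remainder 5/3x² + 8/3x + y ≠ 0; add g_4 = 5/3x² + 8/3x + y to the basis.

The other S-polynomials (S(f_2,g_3), S(f_1,g_4), S(f_2,g_4), S(g_3,g_4)) all reduce to 0 modulo the current basis, so we have a Gröbner basis.
Inter-reduce: drop elements whose leading term is divisible by another's, tail-reduce, and make monic.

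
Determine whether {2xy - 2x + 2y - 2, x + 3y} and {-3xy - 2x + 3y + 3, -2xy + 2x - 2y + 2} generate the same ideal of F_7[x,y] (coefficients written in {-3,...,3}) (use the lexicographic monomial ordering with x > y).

Two ideals are equal iff their reduced Gröbner bases coincide (the reduced basis is unique for a fixed ordering).
Buchberger on the first generating set:
f_1 = 2xy - 2x + 2y - 2, LT = xy.
f_2 = x + 3y, LT = x.

S(f_1,f_2): lcm = xy. S = -x - 3y^2 + y - 1.
  reduce S modulo (f_1, f_2):
  remainder -3y^2 - 3y - 1 ≠ 0; add g_3 = -3y^2 - 3y - 1 to the basis.

The other S-polynomials (S(f_1,g_3), S(f_2,g_3)) all reduce to 0 modulo the current basis, so we have a Gröbner basis.
Inter-reduce: drop elements whose leading term is divisible by another's, tail-reduce, and make monic.
Reduced Gröbner basis: {x + 3y, y^2 + y - 2}.

Buchberger on the second generating set:
h_1 = -3xy - 2x + 3y + 3, LT = xy.
h_2 = -2xy + 2x - 2y + 2, LT = xy.

S(h_1,h_2): lcm = xy. S = -3x - 2y.
  reduce S modulo (h_1, h_2):
  remainder -3x - 2y ≠ 0; add k_3 = -3x - 2y to the basis.

S(h_1,k_3): lcm = xy. S = 3x - 3y^2 - y - 1.
  reduce S modulo (h_1, h_2, k_3):
  remainder -3y^2 - 3y - 1 ≠ 0; add k_4 = -3y^2 - 3y - 1 to the basis.

The other S-polynomials (S(h_2,k_3), S(h_1,k_4), S(h_2,k_4), S(k_3,k_4)) all reduce to 0 modulo the current basis, so we have a Gröbner basis.
Inter-reduce: drop elements whose leading term is divisible by another's, tail-reduce, and make monic.
Reduced Gröbner basis: {x + 3y, y^2 + y - 2}.

The two bases agree; hence the ideals are identical.

Yes, the ideals are equal.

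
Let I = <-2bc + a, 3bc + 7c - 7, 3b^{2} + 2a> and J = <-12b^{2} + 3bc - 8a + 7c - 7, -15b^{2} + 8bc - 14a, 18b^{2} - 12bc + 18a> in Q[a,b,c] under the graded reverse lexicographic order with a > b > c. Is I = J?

For a fixed monomial order, each ideal has a unique reduced Gröbner basis; comparing bases decides equality.
Buchberger on the first generating set:
f_1 = -2bc + a, LT = bc.
f_2 = 3bc + 7c - 7, LT = bc.
f_3 = 3b^{2} + 2a, LT = b^{2}.

S(f_1,f_2): lcm = bc. S = -\tfrac{1}{2}a - \tfrac{7}{3}c + \tfrac{7}{3}.
  leading term a: no divisor's leading term divides it; move -\tfrac{1}{2}a to the remainder.
  leading term c: no divisor's leading term divides it; move -\tfrac{7}{3}c to the remainder.
  leading term 1: no divisor's leading term divides it; move \tfrac{7}{3} to the remainder.
  remainder -\tfrac{1}{2}a - \tfrac{7}{3}c + \tfrac{7}{3} ≠ 0; add g_4 = -\tfrac{1}{2}a - \tfrac{7}{3}c + \tfrac{7}{3} to the basis.

S(f_1,f_3): lcm = b^{2}c. S = -\tfrac{1}{2}ab - \tfrac{2}{3}ac.
  leading term ab: subtract (b)·g_4 from -\tfrac{1}{2}ab - \tfrac{2}{3}ac → -\tfrac{2}{3}ac + \tfrac{7}{3}bc - \tfrac{7}{3}b
  leading term ac: subtract (\tfrac{4}{3}c)·g_4 from -\tfrac{2}{3}ac + \tfrac{7}{3}bc - \tfrac{7}{3}b → \tfrac{7}{3}bc + \tfrac{28}{9}c^{2} - \tfrac{7}{3}b - \tfrac{28}{9}c
  leading term bc: subtract (-\tfrac{7}{6})·f_1 from \tfrac{7}{3}bc + \tfrac{28}{9}c^{2} - \tfrac{7}{3}b - \tfrac{28}{9}c → \tfrac{28}{9}c^{2} + \tfrac{7}{6}a - \tfrac{7}{3}b - \tfrac{28}{9}c
  leading term c^{2}: no divisor's leading term divides it; move \tfrac{28}{9}c^{2} to the remainder.
  leading term a: subtract (-\tfrac{7}{3})·g_4 from \tfrac{7}{6}a - \tfrac{7}{3}b - \tfrac{28}{9}c → -\tfrac{7}{3}b - \tfrac{77}{9}c + \tfrac{49}{9}
  leading term b: no divisor's leading term divides it; move -\tfrac{7}{3}b to the remainder.
  leading term c: no divisor's leading term divides it; move -\tfrac{77}{9}c to the remainder.
  leading term 1: no divisor's leading term divides it; move \tfrac{49}{9} to the remainder.
  remainder \tfrac{28}{9}c^{2} - \tfrac{7}{3}b - \tfrac{77}{9}c + \tfrac{49}{9} ≠ 0; add g_5 = \tfrac{28}{9}c^{2} - \tfrac{7}{3}b - \tfrac{77}{9}c + \tfrac{49}{9} to the basis.

The other S-polynomials (S(f_2,f_3), S(f_1,g_4), S(f_2,g_4), S(f_3,g_4), S(f_1,g_5), S(f_2,g_5), S(f_3,g_5), S(g_4,g_5)) all reduce to 0 modulo the current basis, so we have a Gröbner basis.
Inter-reduce: drop elements whose leading term is divisible by another's, tail-reduce, and make monic.
Reduced Gröbner basis: {b^{2} - \tfrac{28}{9}c + \tfrac{28}{9}, bc + \tfrac{7}{3}c - \tfrac{7}{3}, c^{2} - \tfrac{3}{4}b - \tfrac{11}{4}c + \tfrac{7}{4}, a + \tfrac{14}{3}c - \tfrac{14}{3}}.

Buchberger on the second generating set:
h_1 = -12b^{2} + 3bc - 8a + 7c - 7, LT = b^{2}.
h_2 = -15b^{2} + 8bc - 14a, LT = b^{2}.
h_3 = 18b^{2} - 12bc + 18a, LT = b^{2}.

S(h_1,h_2): lcm = b^{2}. S = \tfrac{17}{60}bc - \tfrac{4}{15}a - \tfrac{7}{12}c + \tfrac{7}{12}.
  leading term bc: no divisor's leading term divides it; move \tfrac{17}{60}bc to the remainder.
  leading term a: no divisor's leading term divides it; move -\tfrac{4}{15}a to the remainder.
  leading term c: no divisor's leading term divides it; move -\tfrac{7}{12}c to the remainder.
  leading term 1: no divisor's leading term divides it; move \tfrac{7}{12} to the remainder.
  remainder \tfrac{17}{60}bc - \tfrac{4}{15}a - \tfrac{7}{12}c + \tfrac{7}{12} ≠ 0; add k_4 = \tfrac{17}{60}bc - \tfrac{4}{15}a - \tfrac{7}{12}c + \tfrac{7}{12} to the basis.

S(h_1,h_3): lcm = b^{2}. S = \tfrac{5}{12}bc - \tfrac{1}{3}a - \tfrac{7}{12}c + \tfrac{7}{12}.
  leading term bc: subtract (\tfrac{25}{17})·k_4 from \tfrac{5}{12}bc - \tfrac{1}{3}a - \tfrac{7}{12}c + \tfrac{7}{12} → \tfrac{1}{17}a + \tfrac{14}{51}c - \tfrac{14}{51}
  leading term a: no divisor's leading term divides it; move \tfrac{1}{17}a to the remainder.
  leading term c: no divisor's leading term divides it; move \tfrac{14}{51}c to the remainder.
  leading term 1: no divisor's leading term divides it; move -\tfrac{14}{51} to the remainder.
  remainder \tfrac{1}{17}a + \tfrac{14}{51}c - \tfrac{14}{51} ≠ 0; add k_5 = \tfrac{1}{17}a + \tfrac{14}{51}c - \tfrac{14}{51} to the basis.

S(h_1,k_4): lcm = b^{2}c. S = -\tfrac{1}{4}bc^{2} + \tfrac{16}{17}ab + \tfrac{2}{3}ac + \tfrac{35}{17}bc - \tfrac{7}{12}c^{2} - \tfrac{35}{17}b + \tfrac{7}{12}c.
  leading term bc^{2}: subtract (-\tfrac{15}{17}c)·k_4 from -\tfrac{1}{4}bc^{2} + \tfrac{16}{17}ab + \tfrac{2}{3}ac + \tfrac{35}{17}bc - \tfrac{7}{12}c^{2} - \tfrac{35}{17}b + \tfrac{7}{12}c → \tfrac{16}{17}ab + \tfrac{22}{51}ac + \tfrac{35}{17}bc - \tfrac{56}{51}c^{2} - \tfrac{35}{17}b + \tfrac{56}{51}c
  leading term ab: subtract (16b)·k_5 from \tfrac{16}{17}ab + \tfrac{22}{51}ac + \tfrac{35}{17}bc - \tfrac{56}{51}c^{2} - \tfrac{35}{17}b + \tfrac{56}{51}c → \tfrac{22}{51}ac - \tfrac{7}{3}bc - \tfrac{56}{51}c^{2} + \tfrac{7}{3}b + \tfrac{56}{51}c
  leading term ac: subtract (\tfrac{22}{3}c)·k_5 from \tfrac{22}{51}ac - \tfrac{7}{3}bc - \tfrac{56}{51}c^{2} + \tfrac{7}{3}b + \tfrac{56}{51}c → -\tfrac{7}{3}bc - \tfrac{28}{9}c^{2} + \tfrac{7}{3}b + \tfrac{28}{9}c
  leading term bc: subtract (-\tfrac{140}{17})·k_4 from -\tfrac{7}{3}bc - \tfrac{28}{9}c^{2} + \tfrac{7}{3}b + \tfrac{28}{9}c → -\tfrac{28}{9}c^{2} - \tfrac{112}{51}a + \tfrac{7}{3}b - \tfrac{259}{153}c + \tfrac{245}{51}
  leading term c^{2}: no divisor's leading term divides it; move -\tfrac{28}{9}c^{2} to the remainder.
  leading term a: subtract (-\tfrac{112}{3})·k_5 from -\tfrac{112}{51}a + \tfrac{7}{3}b - \tfrac{259}{153}c + \tfrac{245}{51} → \tfrac{7}{3}b + \tfrac{77}{9}c - \tfrac{49}{9}
  leading term b: no divisor's leading term divides it; move \tfrac{7}{3}b to the remainder.
  leading term c: no divisor's leading term divides it; move \tfrac{77}{9}c to the remainder.
  leading term 1: no divisor's leading term divides it; move -\tfrac{49}{9} to the remainder.
  remainder -\tfrac{28}{9}c^{2} + \tfrac{7}{3}b + \tfrac{77}{9}c - \tfrac{49}{9} ≠ 0; add k_6 = -\tfrac{28}{9}c^{2} + \tfrac{7}{3}b + \tfrac{77}{9}c - \tfrac{49}{9} to the basis.

The other S-polynomials (S(h_2,h_3), S(h_2,k_4), S(h_3,k_4), S(h_1,k_5), S(h_2,k_5), S(h_3,k_5), S(k_4,k_5), S(h_1,k_6), S(h_2,k_6), S(h_3,k_6), S(k_4,k_6), S(k_5,k_6)) all reduce to 0 modulo the current basis, so we have a Gröbner basis.
Inter-reduce: drop elements whose leading term is divisible by another's, tail-reduce, and make monic.
Reduced Gröbner basis: {b^{2} - \tfrac{28}{9}c + \tfrac{28}{9}, bc + \tfrac{7}{3}c - \tfrac{7}{3}, c^{2} - \tfrac{3}{4}b - \tfrac{11}{4}c + \tfrac{7}{4}, a + \tfrac{14}{3}c - \tfrac{14}{3}}.

Same reduced basis, so the two generating sets span the same ideal.

Yes, the ideals are equal.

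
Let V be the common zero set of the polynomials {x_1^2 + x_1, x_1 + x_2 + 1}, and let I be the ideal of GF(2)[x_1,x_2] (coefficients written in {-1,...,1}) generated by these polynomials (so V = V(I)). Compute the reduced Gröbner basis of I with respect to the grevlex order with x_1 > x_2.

The reduced Gröbner basis is the canonical form of the ideal for this ordering.

f_1 = x_1^2 + x_1, LT = x_1^2.
f_2 = x_1 + x_2 + 1, LT = x_1.

S(f_1,f_2): lcm = x_1^2. S = x_1x_2.
  reduce S modulo (f_1, f_2):
  remainder x_2^2 + x_2 ≠ 0; add g_3 = x_2^2 + x_2 to the basis.

The other S-polynomials (S(f_1,g_3), S(f_2,g_3)) all reduce to 0 modulo the current basis, so we have a Gröbner basis.
Inter-reduce: drop elements whose leading term is divisible by another's, tail-reduce, and make monic.

G = {x_2^2 + x_2, x_1 + x_2 + 1}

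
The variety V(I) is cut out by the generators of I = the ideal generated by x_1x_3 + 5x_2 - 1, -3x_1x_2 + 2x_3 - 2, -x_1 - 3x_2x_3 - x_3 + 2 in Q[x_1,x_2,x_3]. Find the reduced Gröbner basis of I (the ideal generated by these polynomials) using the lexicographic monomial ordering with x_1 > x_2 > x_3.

G = {x_1 + 9x_3^4 + 3x_3^3 - 15x_3^2 - 28x_3 + 30, x_2 - 12/5x_3^4 - 3/5x_3^3 + 19/5x_3^2 + 37/5x_3 - 41/5, x_3^5 - x_3^4 - 2x_3^3 - x_3^2 + 67/9x_3 - 40/9}

f_1 = x_1x_3 + 5x_2 - 1, LT = x_1x_3.
f_2 = -3x_1x_2 + 2x_3 - 2, LT = x_1x_2.
f_3 = -x_1 - 3x_2x_3 - x_3 + 2, LT = x_1.

S(f_1,f_2): lcm = x_1x_2x_3. S = 5x_2^2 - x_2 + 2/3x_3^2 - 2/3x_3.
  leading term x_2^2: no divisor's leading term divides it; move 5x_2^2 to the remainder.
  leading term x_2: no divisor's leading term divides it; move -x_2 to the remainder.
  leading term x_3^2: no divisor's leading term divides it; move 2/3x_3^2 to the remainder.
  leading term x_3: no divisor's leading term divides it; move -2/3x_3 to the remainder.
  remainder 5x_2^2 - x_2 + 2/3x_3^2 - 2/3x_3 ≠ 0; add g_4 = 5x_2^2 - x_2 + 2/3x_3^2 - 2/3x_3 to the basis.

S(f_1,f_3): lcm = x_1x_3. S = -3x_2x_3^2 + 5x_2 - x_3^2 + 2x_3 - 1.
  leading term x_2x_3^2: no divisor's leading term divides it; move -3x_2x_3^2 to the remainder.
  leading term x_2: no divisor's leading term divides it; move 5x_2 to the remainder.
  leading term x_3^2: no divisor's leading term divides it; move -x_3^2 to the remainder.
  leading term x_3: no divisor's leading term divides it; move 2x_3 to the remainder.
  leading term 1: no divisor's leading term divides it; move -1 to the remainder.
  remainder -3x_2x_3^2 + 5x_2 - x_3^2 + 2x_3 - 1 ≠ 0; add g_5 = -3x_2x_3^2 + 5x_2 - x_3^2 + 2x_3 - 1 to the basis.

S(f_2,f_3): lcm = x_1x_2. S = -3x_2^2x_3 - x_2x_3 + 2x_2 - 2/3x_3 + 2/3.
  leading term x_2^2x_3: subtract (-3/5x_3)·g_4 from -3x_2^2x_3 - x_2x_3 + 2x_2 - 2/3x_3 + 2/3 → -8/5x_2x_3 + 2x_2 + 2/5x_3^3 - 2/5x_3^2 - 2/3x_3 + 2/3
  leading term x_2x_3: no divisor's leading term divides it; move -8/5x_2x_3 to the remainder.
  leading term x_2: no divisor's leading term divides it; move 2x_2 to the remainder.
  leading term x_3^3: no divisor's leading term divides it; move 2/5x_3^3 to the remainder.
  leading term x_3^2: no divisor's leading term divides it; move -2/5x_3^2 to the remainder.
  leading term x_3: no divisor's leading term divides it; move -2/3x_3 to the remainder.
  leading term 1: no divisor's leading term divides it; move 2/3 to the remainder.
  remainder -8/5x_2x_3 + 2x_2 + 2/5x_3^3 - 2/5x_3^2 - 2/3x_3 + 2/3 ≠ 0; add g_6 = -8/5x_2x_3 + 2x_2 + 2/5x_3^3 - 2/5x_3^2 - 2/3x_3 + 2/3 to the basis.

S(g_4,g_5): lcm = x_2^2x_3^2. S = 5/3x_2^2 - 8/15x_2x_3^2 + 2/3x_2x_3 - 1/3x_2 + 2/15x_3^4 - 2/15x_3^3.
  leading term x_2^2: subtract (1/3)·g_4 from 5/3x_2^2 - 8/15x_2x_3^2 + 2/3x_2x_3 - 1/3x_2 + 2/15x_3^4 - 2/15x_3^3 → -8/15x_2x_3^2 + 2/3x_2x_3 + 2/15x_3^4 - 2/15x_3^3 - 2/9x_3^2 + 2/9x_3
  leading term x_2x_3^2: subtract (8/45)·g_5 from -8/15x_2x_3^2 + 2/3x_2x_3 + 2/15x_3^4 - 2/15x_3^3 - 2/9x_3^2 + 2/9x_3 → 2/3x_2x_3 - 8/9x_2 + 2/15x_3^4 - 2/15x_3^3 - 2/45x_3^2 - 2/15x_3 + 8/45
  leading term x_2x_3: subtract (-5/12)·g_6 from 2/3x_2x_3 - 8/9x_2 + 2/15x_3^4 - 2/15x_3^3 - 2/45x_3^2 - 2/15x_3 + 8/45 → -1/18x_2 + 2/15x_3^4 + 1/30x_3^3 - 19/90x_3^2 - 37/90x_3 + 41/90
  leading term x_2: no divisor's leading term divides it; move -1/18x_2 to the remainder.
  leading term x_3^4: no divisor's leading term divides it; move 2/15x_3^4 to the remainder.
  leading term x_3^3: no divisor's leading term divides it; move 1/30x_3^3 to the remainder.
  leading term x_3^2: no divisor's leading term divides it; move -19/90x_3^2 to the remainder.
  leading term x_3: no divisor's leading term divides it; move -37/90x_3 to the remainder.
  leading term 1: no divisor's leading term divides it; move 41/90 to the remainder.
  remainder -1/18x_2 + 2/15x_3^4 + 1/30x_3^3 - 19/90x_3^2 - 37/90x_3 + 41/90 ≠ 0; add g_7 = -1/18x_2 + 2/15x_3^4 + 1/30x_3^3 - 19/90x_3^2 - 37/90x_3 + 41/90 to the basis.

S(g_5,g_7): lcm = x_2x_3^2. S = -5/3x_2 + 12/5x_3^6 + 3/5x_3^5 - 19/5x_3^4 - 37/5x_3^3 + 128/15x_3^2 - 2/3x_3 + 1/3.
  leading term x_2: subtract (30)·g_7 from -5/3x_2 + 12/5x_3^6 + 3/5x_3^5 - 19/5x_3^4 - 37/5x_3^3 + 128/15x_3^2 - 2/3x_3 + 1/3 → 12/5x_3^6 + 3/5x_3^5 - 39/5x_3^4 - 42/5x_3^3 + 223/15x_3^2 + 35/3x_3 - 40/3
  leading term x_3^6: no divisor's leading term divides it; move 12/5x_3^6 to the remainder.
  leading term x_3^5: no divisor's leading term divides it; move 3/5x_3^5 to the remainder.
  leading term x_3^4: no divisor's leading term divides it; move -39/5x_3^4 to the remainder.
  leading term x_3^3: no divisor's leading term divides it; move -42/5x_3^3 to the remainder.
  leading term x_3^2: no divisor's leading term divides it; move 223/15x_3^2 to the remainder.
  leading term x_3: no divisor's leading term divides it; move 35/3x_3 to the remainder.
  leading term 1: no divisor's leading term divides it; move -40/3 to the remainder.
  remainder 12/5x_3^6 + 3/5x_3^5 - 39/5x_3^4 - 42/5x_3^3 + 223/15x_3^2 + 35/3x_3 - 40/3 ≠ 0; add g_8 = 12/5x_3^6 + 3/5x_3^5 - 39/5x_3^4 - 42/5x_3^3 + 223/15x_3^2 + 35/3x_3 - 40/3 to the basis.

S(g_6,g_7): lcm = x_2x_3. S = -5/4x_2 + 12/5x_3^5 + 3/5x_3^4 - 81/20x_3^3 - 143/20x_3^2 + 517/60x_3 - 5/12.
  leading term x_2: subtract (45/2)·g_7 from -5/4x_2 + 12/5x_3^5 + 3/5x_3^4 - 81/20x_3^3 - 143/20x_3^2 + 517/60x_3 - 5/12 → 12/5x_3^5 - 12/5x_3^4 - 24/5x_3^3 - 12/5x_3^2 + 268/15x_3 - 32/3
  leading term x_3^5: no divisor's leading term divides it; move 12/5x_3^5 to the remainder.
  leading term x_3^4: no divisor's leading term divides it; move -12/5x_3^4 to the remainder.
  leading term x_3^3: no divisor's leading term divides it; move -24/5x_3^3 to the remainder.
  leading term x_3^2: no divisor's leading term divides it; move -12/5x_3^2 to the remainder.
  leading term x_3: no divisor's leading term divides it; move 268/15x_3 to the remainder.
  leading term 1: no divisor's leading term divides it; move -32/3 to the remainder.
  remainder 12/5x_3^5 - 12/5x_3^4 - 24/5x_3^3 - 12/5x_3^2 + 268/15x_3 - 32/3 ≠ 0; add g_9 = 12/5x_3^5 - 12/5x_3^4 - 24/5x_3^3 - 12/5x_3^2 + 268/15x_3 - 32/3 to the basis.

The other S-polynomials (S(f_1,g_4), S(f_2,g_4), S(f_3,g_4), S(f_1,g_5), S(f_2,g_5), S(f_3,g_5), S(f_1,g_6), S(f_2,g_6), S(f_3,g_6), S(g_4,g_6), S(g_5,g_6), S(f_1,g_7), S(f_2,g_7), S(f_3,g_7), S(g_4,g_7), S(f_1,g_8), S(f_2,g_8), S(f_3,g_8), S(g_4,g_8), S(g_5,g_8), S(g_6,g_8), S(g_7,g_8), S(f_1,g_9), S(f_2,g_9), S(f_3,g_9), S(g_4,g_9), S(g_5,g_9), S(g_6,g_9), S(g_7,g_9), S(g_8,g_9)) all reduce to 0 modulo the current basis, so we have a Gröbner basis.
Inter-reduce: drop elements whose leading term is divisible by another's, tail-reduce, and make monic.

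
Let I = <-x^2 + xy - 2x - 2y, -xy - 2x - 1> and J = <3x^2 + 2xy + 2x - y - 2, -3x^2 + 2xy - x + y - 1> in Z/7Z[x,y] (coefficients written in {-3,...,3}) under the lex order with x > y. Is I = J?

Yes, the ideals are equal.

Since reduced Gröbner bases are canonical representatives of ideals under a given ordering, it suffices to compute and compare them.
Buchberger on the first generating set:
f_1 = -x^2 + xy - 2x - 2y, LT = x^2.
f_2 = -xy - 2x - 1, LT = xy.

S(f_1,f_2): lcm = x^2y. S = -2x^2 - xy^2 + 2xy - x + 2y^2.
  reduce S modulo (f_1, f_2):
  remainder -x + 2y^2 - 2y - 2 ≠ 0; add g_3 = -x + 2y^2 - 2y - 2 to the basis.

S(f_2,g_3): lcm = xy. S = 2x + 2y^3 - 2y^2 - 2y + 1.
  reduce S modulo (f_1, f_2, g_3):
  remainder 2y^3 + 2y^2 + y - 3 ≠ 0; add g_4 = 2y^3 + 2y^2 + y - 3 to the basis.

The other S-polynomials (S(f_1,g_3), S(f_1,g_4), S(f_2,g_4), S(g_3,g_4)) all reduce to 0 modulo the current basis, so we have a Gröbner basis.
Inter-reduce: drop elements whose leading term is divisible by another's, tail-reduce, and make monic.
Reduced Gröbner basis: {x - 2y^2 + 2y + 2, y^3 + y^2 - 3y + 2}.

Buchberger on the second generating set:
h_1 = 3x^2 + 2xy + 2x - y - 2, LT = x^2.
h_2 = -3x^2 + 2xy - x + y - 1, LT = x^2.

S(h_1,h_2): lcm = x^2. S = -xy - 2x - 1.
  reduce S modulo (h_1, h_2):
  remainder -xy - 2x - 1 ≠ 0; add k_3 = -xy - 2x - 1 to the basis.

S(h_1,k_3): lcm = x^2y. S = -2x^2 + 3xy^2 + 3xy - x + 2y^2 - 3y.
  reduce S modulo (h_1, h_2, k_3):
  remainder -x + 2y^2 - 2y - 2 ≠ 0; add k_4 = -x + 2y^2 - 2y - 2 to the basis.

S(k_3,k_4): lcm = xy. S = 2x + 2y^3 - 2y^2 - 2y + 1.
  reduce S modulo (h_1, h_2, k_3, k_4):
  remainder 2y^3 + 2y^2 + y - 3 ≠ 0; add k_5 = 2y^3 + 2y^2 + y - 3 to the basis.

The other S-polynomials (S(h_2,k_3), S(h_1,k_4), S(h_2,k_4), S(h_1,k_5), S(h_2,k_5), S(k_3,k_5), S(k_4,k_5)) all reduce to 0 modulo the current basis, so we have a Gröbner basis.
Inter-reduce: drop elements whose leading term is divisible by another's, tail-reduce, and make monic.
Reduced Gröbner basis: {x - 2y^2 + 2y + 2, y^3 + y^2 - 3y + 2}.

Same reduced basis, so the two generating sets span the same ideal.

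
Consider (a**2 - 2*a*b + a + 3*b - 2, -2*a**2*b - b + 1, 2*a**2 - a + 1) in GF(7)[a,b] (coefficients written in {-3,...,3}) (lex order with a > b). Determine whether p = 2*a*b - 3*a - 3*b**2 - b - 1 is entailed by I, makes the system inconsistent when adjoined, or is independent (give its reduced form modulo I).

Adjoining 2*a*b - 3*a - 3*b**2 - b - 1 makes the ideal the whole ring: the system is inconsistent.

First compute the reduced Gröbner basis of I by Buchberger's algorithm.
f_1 = a**2 - 2*a*b + a + 3*b - 2, LT = a**2.
f_2 = -2*a**2*b - b + 1, LT = a**2*b.
f_3 = 2*a**2 - a + 1, LT = a**2.

S(f_1,f_2): lcm = a**2*b. S = -2*a*b**2 + a*b + 3*b**2 + b - 3.
  reduce S modulo (f_1, f_2, f_3):
  remainder -2*a*b**2 + a*b + 3*b**2 + b - 3 ≠ 0; add h_4 = -2*a*b**2 + a*b + 3*b**2 + b - 3 to the basis.

S(f_1,f_3): lcm = a**2. S = -2*a*b - 2*a + 3*b + 1.
  reduce S modulo (f_1, f_2, f_3, h_4):
  remainder -2*a*b - 2*a + 3*b + 1 ≠ 0; add h_5 = -2*a*b - 2*a + 3*b + 1 to the basis.

S(f_2,f_3): lcm = a**2*b. S = -3*a*b + 3.
  reduce S modulo (f_1, f_2, f_3, h_4, h_5):
  remainder 3*a - b - 2 ≠ 0; add h_6 = 3*a - b - 2 to the basis.

S(f_1,h_4): lcm = a**2*b**2. S = -3*a**2*b - 2*a*b**3 - a*b**2 - 3*a*b + 2*a + 3*b**3 - 2*b**2.
  reduce S modulo (f_1, f_2, f_3, h_4, h_5, h_6):
  remainder b**2 + 3*b ≠ 0; add h_7 = b**2 + 3*b to the basis.

S(f_3,h_4): lcm = a**2*b**2. S = -3*a**2*b + a*b**2 - 3*a*b + 2*a - 3*b**2.
  reduce S modulo (f_1, f_2, f_3, h_4, h_5, h_6, h_7):
  remainder -b - 3 ≠ 0; add h_8 = -b - 3 to the basis.

The other S-polynomials (S(f_2,h_4), S(f_1,h_5), S(f_2,h_5), S(f_3,h_5), S(h_4,h_5), S(f_1,h_6), S(f_2,h_6), S(f_3,h_6), S(h_4,h_6), S(h_5,h_6), S(f_1,h_7), S(f_2,h_7), S(f_3,h_7), S(h_4,h_7), S(h_5,h_7), S(h_6,h_7), S(f_1,h_8), S(f_2,h_8), S(f_3,h_8), S(h_4,h_8), S(h_5,h_8), S(h_6,h_8), S(h_7,h_8)) all reduce to 0 modulo the current basis, so we have a Gröbner basis.
Inter-reduce: drop elements whose leading term is divisible by another's, tail-reduce, and make monic.
Reduced Gröbner basis: {a - 2, b + 3}.
Label its elements g_1 = a - 2, g_2 = b + 3.

Reduce p = 2*a*b - 3*a - 3*b**2 - b - 1 modulo G:
  leading term a*b: subtract (2*b)·g_1 from 2*a*b - 3*a - 3*b**2 - b - 1 → -3*a - 3*b**2 + 3*b - 1
  leading term a: subtract (-3)·g_1 from -3*a - 3*b**2 + 3*b - 1 → -3*b**2 + 3*b
  leading term b**2: subtract (-3*b)·g_2 from -3*b**2 + 3*b → -2*b
  leading term b: subtract (-2)·g_2 from -2*b → -1
  leading term 1: no divisor's leading term divides it; move -1 to the remainder.
  normal form = -1.
The normal form is nonzero, so p ∉ I. Since p minus its normal form lies in I, I + (p) = I + (r) where r = -1; decide whether this ideal is the whole ring.
Here r = -1 is a nonzero constant, hence a unit: 1 ∈ I + (p), the Gröbner basis of I + (p) is {1}, and the enlarged system has no common solution — adjoining p is inconsistent.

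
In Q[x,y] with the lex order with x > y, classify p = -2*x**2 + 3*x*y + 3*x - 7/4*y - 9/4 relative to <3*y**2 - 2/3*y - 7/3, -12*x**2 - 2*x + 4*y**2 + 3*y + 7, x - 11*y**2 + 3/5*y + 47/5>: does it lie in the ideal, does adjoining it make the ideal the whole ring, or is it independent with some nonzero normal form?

-2*x**2 + 3*x*y + 3*x - 7/4*y - 9/4 lies in I (it reduces to 0).

First compute the reduced Gröbner basis of I by Buchberger's algorithm.
f_1 = 3*y**2 - 2/3*y - 7/3, LT = y**2.
f_2 = -12*x**2 - 2*x + 4*y**2 + 3*y + 7, LT = x**2.
f_3 = x - 11*y**2 + 3/5*y + 47/5, LT = x.

S(f_2,f_3): lcm = x**2. S = 11*x*y**2 - 3/5*x*y - 277/30*x - 1/3*y**2 - 1/4*y - 7/12.
  leading term x*y**2: subtract (11/3*x)·f_1 from 11*x*y**2 - 3/5*x*y - 277/30*x - 1/3*y**2 - 1/4*y - 7/12 → 83/45*x*y - 61/90*x - 1/3*y**2 - 1/4*y - 7/12
  leading term x*y: subtract (83/45*y)·f_3 from 83/45*x*y - 61/90*x - 1/3*y**2 - 1/4*y - 7/12 → -61/90*x + 913/45*y**3 - 36/25*y**2 - 15829/900*y - 7/12
  leading term x: subtract (-61/90)·f_3 from -61/90*x + 913/45*y**3 - 36/25*y**2 - 15829/900*y - 7/12 → 913/45*y**3 - 4003/450*y**2 - 15463/900*y + 5209/900
  leading term y**3: subtract (913/135*y)·f_1 from 913/45*y**3 - 4003/450*y**2 - 15463/900*y + 5209/900 → -17767/4050*y**2 - 11347/8100*y + 5209/900
  leading term y**2: subtract (-17767/12150)·f_1 from -17767/4050*y**2 - 11347/8100*y + 5209/900 → -173191/72900*y + 173191/72900
  leading term y: no divisor's leading term divides it; move -173191/72900*y to the remainder.
  leading term 1: no divisor's leading term divides it; move 173191/72900 to the remainder.
  remainder -173191/72900*y + 173191/72900 ≠ 0; add h_4 = -173191/72900*y + 173191/72900 to the basis.

The other S-polynomials (S(f_1,f_2), S(f_1,f_3), S(f_1,h_4), S(f_2,h_4), S(f_3,h_4)) all reduce to 0 modulo the current basis, so we have a Gröbner basis.
Inter-reduce: drop elements whose leading term is divisible by another's, tail-reduce, and make monic.
Reduced Gröbner basis: {x - 1, y - 1}.
Label its elements g_1 = x - 1, g_2 = y - 1.

Reduce p = -2*x**2 + 3*x*y + 3*x - 7/4*y - 9/4 modulo G:
  leading term x**2: subtract (-2*x)·g_1 from -2*x**2 + 3*x*y + 3*x - 7/4*y - 9/4 → 3*x*y + x - 7/4*y - 9/4
  leading term x*y: subtract (3*y)·g_1 from 3*x*y + x - 7/4*y - 9/4 → x + 5/4*y - 9/4
  leading term x: subtract (1)·g_1 from x + 5/4*y - 9/4 → 5/4*y - 5/4
  leading term y: subtract (5/4)·g_2 from 5/4*y - 5/4 → 0
  normal form = 0.
Since the normal form is 0, p ∈ I.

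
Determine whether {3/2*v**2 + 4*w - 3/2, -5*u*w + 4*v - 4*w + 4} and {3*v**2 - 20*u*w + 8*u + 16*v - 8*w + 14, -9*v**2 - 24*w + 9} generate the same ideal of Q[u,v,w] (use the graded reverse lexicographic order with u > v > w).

No, the ideals differ.

Since reduced Gröbner bases are canonical representatives of ideals under a given ordering, it suffices to compute and compare them.
Buchberger on the first generating set:
f_1 = 3/2*v**2 + 4*w - 3/2, LT = v**2.
f_2 = -5*u*w + 4*v - 4*w + 4, LT = u*w.

The S-polynomials (S(f_1,f_2)) all reduce to 0 modulo the current basis, so we have a Gröbner basis.
Inter-reduce: drop elements whose leading term is divisible by another's, tail-reduce, and make monic.
Reduced Gröbner basis: {v**2 + 8/3*w - 1, u*w - 4/5*v + 4/5*w - 4/5}.

Buchberger on the second generating set:
h_1 = 3*v**2 - 20*u*w + 8*u + 16*v - 8*w + 14, LT = v**2.
h_2 = -9*v**2 - 24*w + 9, LT = v**2.

S(h_1,h_2): lcm = v**2. S = -20/3*u*w + 8/3*u + 16/3*v - 16/3*w + 17/3.
  reduce S modulo (h_1, h_2):
  remainder -20/3*u*w + 8/3*u + 16/3*v - 16/3*w + 17/3 ≠ 0; add k_3 = -20/3*u*w + 8/3*u + 16/3*v - 16/3*w + 17/3 to the basis.

The other S-polynomials (S(h_1,k_3), S(h_2,k_3)) all reduce to 0 modulo the current basis, so we have a Gröbner basis.
Inter-reduce: drop elements whose leading term is divisible by another's, tail-reduce, and make monic.
Reduced Gröbner basis: {v**2 + 8/3*w - 1, u*w - 2/5*u - 4/5*v + 4/5*w - 17/20}.

The bases are distinct; the ideals are different.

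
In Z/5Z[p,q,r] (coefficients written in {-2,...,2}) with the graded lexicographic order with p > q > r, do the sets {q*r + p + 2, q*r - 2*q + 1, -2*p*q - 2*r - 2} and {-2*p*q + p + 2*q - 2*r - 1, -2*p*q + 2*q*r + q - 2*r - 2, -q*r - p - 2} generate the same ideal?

No, the ideals differ.

Equality of ideals is decidable: compute both reduced Gröbner bases (unique for the ordering) and check whether they agree.
Buchberger on the first generating set:
f_1 = q*r + p + 2, LT = q*r.
f_2 = q*r - 2*q + 1, LT = q*r.
f_3 = -2*p*q - 2*r - 2, LT = p*q.

S(f_1,f_2): lcm = q*r. S = p + 2*q + 1.
  leading term p: no divisor's leading term divides it; move p to the remainder.
  leading term q: no divisor's leading term divides it; move 2*q to the remainder.
  leading term 1: no divisor's leading term divides it; move 1 to the remainder.
  remainder p + 2*q + 1 ≠ 0; add g_4 = p + 2*q + 1 to the basis.

S(f_1,f_3): lcm = p*q*r. S = p**2 - r**2 + 2*p - r.
  leading term p**2: subtract (p)·g_4 from p**2 - r**2 + 2*p - r → -2*p*q - r**2 + p - r
  leading term p*q: subtract (1)·f_3 from -2*p*q - r**2 + p - r → -r**2 + p + r + 2
  leading term r**2: no divisor's leading term divides it; move -r**2 to the remainder.
  leading term p: subtract (1)·g_4 from p + r + 2 → -2*q + r + 1
  leading term q: no divisor's leading term divides it; move -2*q to the remainder.
  leading term r: no divisor's leading term divides it; move r to the remainder.
  leading term 1: no divisor's leading term divides it; move 1 to the remainder.
  remainder -r**2 - 2*q + r + 1 ≠ 0; add g_5 = -r**2 - 2*q + r + 1 to the basis.

S(f_3,g_4): lcm = p*q. S = -2*q**2 - q + r + 1.
  leading term q**2: no divisor's leading term divides it; move -2*q**2 to the remainder.
  leading term q: no divisor's leading term divides it; move -q to the remainder.
  leading term r: no divisor's leading term divides it; move r to the remainder.
  leading term 1: no divisor's leading term divides it; move 1 to the remainder.
  remainder -2*q**2 - q + r + 1 ≠ 0; add g_6 = -2*q**2 - q + r + 1 to the basis.

The other S-polynomials (S(f_2,f_3), S(f_1,g_4), S(f_2,g_4), S(f_1,g_5), S(f_2,g_5), S(f_3,g_5), S(g_4,g_5), S(f_1,g_6), S(f_2,g_6), S(f_3,g_6), S(g_4,g_6), S(g_5,g_6)) all reduce to 0 modulo the current basis, so we have a Gröbner basis.
Inter-reduce: drop elements whose leading term is divisible by another's, tail-reduce, and make monic.
Reduced Gröbner basis: {q**2 - 2*q + 2*r + 2, q*r - 2*q + 1, r**2 + 2*q - r - 1, p + 2*q + 1}.

Buchberger on the second generating set:
h_1 = -2*p*q + p + 2*q - 2*r - 1, LT = p*q.
h_2 = -2*p*q + 2*q*r + q - 2*r - 2, LT = p*q.
h_3 = -q*r - p - 2, LT = q*r.

S(h_1,h_2): lcm = p*q. S = q*r + 2*p + 2*q + 2.
  leading term q*r: subtract (-1)·h_3 from q*r + 2*p + 2*q + 2 → p + 2*q
  leading term p: no divisor's leading term divides it; move p to the remainder.
  leading term q: no divisor's leading term divides it; move 2*q to the remainder.
  remainder p + 2*q ≠ 0; add k_4 = p + 2*q to the basis.

S(h_1,h_3): lcm = p*q*r. S = -p**2 + 2*p*r - q*r + r**2 - 2*p - 2*r.
  leading term p**2: subtract (-p)·k_4 from -p**2 + 2*p*r - q*r + r**2 - 2*p - 2*r → 2*p*q + 2*p*r - q*r + r**2 - 2*p - 2*r
  leading term p*q: subtract (-1)·h_1 from 2*p*q + 2*p*r - q*r + r**2 - 2*p - 2*r → 2*p*r - q*r + r**2 - p + 2*q + r - 1
  leading term p*r: subtract (2*r)·k_4 from 2*p*r - q*r + r**2 - p + 2*q + r - 1 → r**2 - p + 2*q + r - 1
  leading term r**2: no divisor's leading term divides it; move r**2 to the remainder.
  leading term p: subtract (-1)·k_4 from -p + 2*q + r - 1 → -q + r - 1
  leading term q: no divisor's leading term divides it; move -q to the remainder.
  leading term r: no divisor's leading term divides it; move r to the remainder.
  leading term 1: no divisor's leading term divides it; move -1 to the remainder.
  remainder r**2 - q + r - 1 ≠ 0; add k_5 = r**2 - q + r - 1 to the basis.

S(h_1,k_4): lcm = p*q. S = -2*q**2 + 2*p - q + r - 2.
  leading term q**2: no divisor's leading term divides it; move -2*q**2 to the remainder.
  leading term p: subtract (2)·k_4 from 2*p - q + r - 2 → r - 2
  leading term r: no divisor's leading term divides it; move r to the remainder.
  leading term 1: no divisor's leading term divides it; move -2 to the remainder.
  remainder -2*q**2 + r - 2 ≠ 0; add k_6 = -2*q**2 + r - 2 to the basis.

The other S-polynomials (S(h_2,h_3), S(h_2,k_4), S(h_3,k_4), S(h_1,k_5), S(h_2,k_5), S(h_3,k_5), S(k_4,k_5), S(h_1,k_6), S(h_2,k_6), S(h_3,k_6), S(k_4,k_6), S(k_5,k_6)) all reduce to 0 modulo the current basis, so we have a Gröbner basis.
Inter-reduce: drop elements whose leading term is divisible by another's, tail-reduce, and make monic.
Reduced Gröbner basis: {q**2 + 2*r + 1, q*r - 2*q + 2, r**2 - q + r - 1, p + 2*q}.

The bases are distinct; the ideals are different.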